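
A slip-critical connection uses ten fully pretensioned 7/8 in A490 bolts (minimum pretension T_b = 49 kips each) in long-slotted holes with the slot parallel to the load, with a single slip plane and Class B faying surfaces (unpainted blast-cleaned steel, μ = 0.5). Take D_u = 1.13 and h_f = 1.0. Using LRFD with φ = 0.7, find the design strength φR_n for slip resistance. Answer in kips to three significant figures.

R_n = μ · D_u · h_f · T_b · n_s · n_b = 0.5 × 1.13 × 1.0 × 49 × 1 × 10 = 276.8 kips.
Design strength φR_n = 0.7 × 276.8 = 194 kips.

194 kips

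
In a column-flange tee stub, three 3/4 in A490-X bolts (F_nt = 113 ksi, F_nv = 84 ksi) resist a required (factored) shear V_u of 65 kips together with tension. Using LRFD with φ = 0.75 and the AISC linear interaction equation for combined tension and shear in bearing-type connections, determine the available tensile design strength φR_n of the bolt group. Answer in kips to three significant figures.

58.6 kips

A_b = π·0.75²/4 = 0.4418 in²; f_rv = 65 / (3 × 0.4418) = 49.04 ksi.
F'_nt = 1.3 F_nt − (F_nt / φF_nv) f_rv = 1.3·113 − (113/(0.75·84))·49.04 = 58.93 ksi, capped at F_nt → F'_nt = 58.93 ksi.
R_n = F'_nt · A_b · n = 58.93 × 0.4418 × 3 = 78.11 kips.
Design strength φR_n = 0.75 × 78.11 = 58.6 kips.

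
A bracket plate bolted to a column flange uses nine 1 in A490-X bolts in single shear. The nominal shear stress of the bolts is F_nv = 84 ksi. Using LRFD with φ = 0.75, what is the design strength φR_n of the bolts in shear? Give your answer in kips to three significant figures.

445 kips

A_b = π × 1² / 4 = 0.7854 in².
R_n = F_nv · A_b · n · n_s = 84 × 0.7854 × 9 × 1 = 593.8 kips.
Design strength φR_n = 0.75 × 593.8 = 445 kips.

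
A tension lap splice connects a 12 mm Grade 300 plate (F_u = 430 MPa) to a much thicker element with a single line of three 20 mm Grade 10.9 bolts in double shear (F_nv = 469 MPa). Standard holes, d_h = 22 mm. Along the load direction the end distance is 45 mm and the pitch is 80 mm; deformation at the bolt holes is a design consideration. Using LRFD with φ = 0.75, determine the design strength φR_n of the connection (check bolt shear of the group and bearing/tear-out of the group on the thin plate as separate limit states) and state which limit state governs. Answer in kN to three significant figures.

Bolt shear: A_b = π·20²/4 = 314.2 mm²; R_n = 469 × 314.2 × 3 × 2 / 1000 = 884 kN → 0.75 × 884 = 663 kN.
Bearing (1.2 l_c t F_u ≤ 2.4 d t F_u): upper limit = 2.4·20·12·430 / 1000 = 247.7 kN.
  Edge l_c = 45 − 22/2 = 34 → r_n = 210.5 kN; interior l_c = 80 − 22 = 58 → r_n = 247.7 kN.
  R_n,bearing = 1·210.5 + 2·247.7 = 705.9 kN → 0.75 × 705.9 = 529 kN.
Bearing governs: 529 kN.

529 kN (bearing governs)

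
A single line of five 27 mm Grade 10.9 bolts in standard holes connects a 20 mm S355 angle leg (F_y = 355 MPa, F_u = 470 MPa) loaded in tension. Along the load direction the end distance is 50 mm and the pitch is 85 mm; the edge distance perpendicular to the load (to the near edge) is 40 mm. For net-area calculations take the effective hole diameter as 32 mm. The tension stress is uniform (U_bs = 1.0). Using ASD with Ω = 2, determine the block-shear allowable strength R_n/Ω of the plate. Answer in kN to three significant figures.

807 kN

Shear plane L_v = 50 + 4·85 = 390 mm; A_gv = 390 × 20 = 7800 mm².
A_nv = (390 − 4.5·32) × 20 = 4920 mm².
A_nt = (40 − 0.5·32) × 20 = 480 mm².
0.6 F_u A_nv = 1387 kN; 0.6 F_y A_gv = 1661 kN → shear rupture governs the shear term.
R_n = 1387 + 1.0 × 470 × 480 / 1000 = 1613 kN.
Allowable strength R_n/Ω = 1613 / 2 = 807 kN.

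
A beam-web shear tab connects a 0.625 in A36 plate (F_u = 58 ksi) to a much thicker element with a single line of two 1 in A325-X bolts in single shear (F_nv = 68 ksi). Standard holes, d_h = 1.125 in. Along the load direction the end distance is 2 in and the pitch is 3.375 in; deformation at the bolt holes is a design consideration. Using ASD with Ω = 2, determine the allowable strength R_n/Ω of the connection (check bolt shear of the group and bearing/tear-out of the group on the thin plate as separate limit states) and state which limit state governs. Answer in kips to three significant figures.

Bolt shear: A_b = π·1²/4 = 0.7854 in²; R_n = 68 × 0.7854 × 2 × 1 = 106.8 kips → 106.8 / 2 = 53.4 kips.
Bearing (1.2 l_c t F_u ≤ 2.4 d t F_u): upper limit = 2.4·1·0.625·58 = 87 kips.
  Edge l_c = 2 − 1.125/2 = 1.438 → r_n = 62.53 kips; interior l_c = 3.375 − 1.125 = 2.25 → r_n = 87 kips.
  R_n,bearing = 1·62.53 + 1·87 = 149.5 kips → 149.5 / 2 = 74.8 kips.
Bolt shear governs: 53.4 kips.

53.4 kips (bolt shear governs)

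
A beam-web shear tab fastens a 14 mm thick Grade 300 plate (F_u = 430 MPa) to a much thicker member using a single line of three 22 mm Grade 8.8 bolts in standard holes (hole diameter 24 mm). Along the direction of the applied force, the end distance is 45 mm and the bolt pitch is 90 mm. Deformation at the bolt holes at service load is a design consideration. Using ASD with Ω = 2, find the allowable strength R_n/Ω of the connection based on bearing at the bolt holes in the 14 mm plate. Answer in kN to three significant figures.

437 kN

Per bolt r_n = 1.2 l_c t F_u ≤ 2.4 d t F_u; upper limit = 2.4 × 22 × 14 × 430 / 1000 = 317.9 kN.
Edge bolt: l_c = 45 − 24/2 = 33 mm → 1.2 × 33 × 14 × 430 / 1000 = 238.4 → r_n = 238.4 kN.
Interior bolts: l_c = 90 − 24 = 66 mm → 1.2 × 66 × 14 × 430 / 1000 = 476.8 → r_n = 317.9 kN.
R_n = 1 × 238.4 + 2 × 317.9 = 874.1 kN.
Allowable strength R_n/Ω = 874.1 / 2 = 437 kN.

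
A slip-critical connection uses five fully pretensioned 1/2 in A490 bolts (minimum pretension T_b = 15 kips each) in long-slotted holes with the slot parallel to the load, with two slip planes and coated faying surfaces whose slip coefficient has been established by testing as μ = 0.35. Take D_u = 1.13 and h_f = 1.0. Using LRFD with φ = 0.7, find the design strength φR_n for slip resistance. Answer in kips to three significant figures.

R_n = μ · D_u · h_f · T_b · n_s · n_b = 0.35 × 1.13 × 1.0 × 15 × 2 × 5 = 59.32 kips.
Design strength φR_n = 0.7 × 59.32 = 41.5 kips.

41.5 kips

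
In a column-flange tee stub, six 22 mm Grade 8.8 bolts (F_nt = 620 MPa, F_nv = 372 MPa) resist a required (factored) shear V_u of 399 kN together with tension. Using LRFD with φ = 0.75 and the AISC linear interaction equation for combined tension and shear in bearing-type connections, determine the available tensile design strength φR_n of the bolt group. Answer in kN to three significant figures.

A_b = π·22²/4 = 380.1 mm²; f_rv = 399 × 1000 / (6 × 380.1) = 174.9 MPa.
F'_nt = 1.3 F_nt − (F_nt / φF_nv) f_rv = 1.3·620 − (620/(0.75·372))·174.9 = 417.2 MPa, capped at F_nt → F'_nt = 417.2 MPa.
R_n = F'_nt · A_b · n = 417.2 × 380.1 × 6 / 1000 = 951.7 kN.
Design strength φR_n = 0.75 × 951.7 = 714 kN.

714 kN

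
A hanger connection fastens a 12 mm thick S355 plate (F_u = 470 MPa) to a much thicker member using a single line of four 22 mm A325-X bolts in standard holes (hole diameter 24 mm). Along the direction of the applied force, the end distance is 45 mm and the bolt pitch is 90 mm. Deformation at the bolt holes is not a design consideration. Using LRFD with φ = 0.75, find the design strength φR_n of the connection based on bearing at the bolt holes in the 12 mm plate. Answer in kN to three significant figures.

1050 kN

Per bolt r_n = 1.5 l_c t F_u ≤ 3.0 d t F_u; upper limit = 3.0 × 22 × 12 × 470 / 1000 = 372.2 kN.
Edge bolt: l_c = 45 − 24/2 = 33 mm → 1.5 × 33 × 12 × 470 / 1000 = 279.2 → r_n = 279.2 kN.
Interior bolts: l_c = 90 − 24 = 66 mm → 1.5 × 66 × 12 × 470 / 1000 = 558.4 → r_n = 372.2 kN.
R_n = 1 × 279.2 + 3 × 372.2 = 1396 kN.
Design strength φR_n = 0.75 × 1396 = 1050 kN.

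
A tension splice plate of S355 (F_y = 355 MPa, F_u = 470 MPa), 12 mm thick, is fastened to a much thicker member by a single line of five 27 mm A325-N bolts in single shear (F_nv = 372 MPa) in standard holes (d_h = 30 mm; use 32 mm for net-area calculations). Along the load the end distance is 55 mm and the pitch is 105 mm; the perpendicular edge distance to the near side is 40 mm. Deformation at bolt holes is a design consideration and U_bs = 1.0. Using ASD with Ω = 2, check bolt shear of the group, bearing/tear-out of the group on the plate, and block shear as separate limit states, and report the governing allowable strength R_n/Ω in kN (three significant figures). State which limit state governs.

Bolt shear: A_b = π·27²/4 = 572.6 mm²; R_n = 372 × 572.6 × 5 × 1 / 1000 = 1065 kN → 1065 / 2 = 532 kN.
Bearing: edge l_c = 40, r_n = 270.7 kN; interior l_c = 75, r_n = 365.5 kN; R_n = 270.7 + 4·365.5 = 1733 kN → 866 kN.
Block shear: A_gv = 5700, A_nv = 3972, A_nt = 288 mm²; R_n = min(0.6F_uA_nv, 0.6F_yA_gv) + U_bs·F_u·A_nt = 1255 kN → 628 kN.
Bolt shear governs: 532 kN.

532 kN (bolt shear governs)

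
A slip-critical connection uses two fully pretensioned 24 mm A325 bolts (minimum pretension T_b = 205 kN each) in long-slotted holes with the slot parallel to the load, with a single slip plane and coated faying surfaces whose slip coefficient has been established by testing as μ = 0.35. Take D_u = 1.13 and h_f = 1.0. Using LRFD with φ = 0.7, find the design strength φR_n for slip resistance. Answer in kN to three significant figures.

R_n = μ · D_u · h_f · T_b · n_s · n_b = 0.35 × 1.13 × 1.0 × 205 × 1 × 2 = 162.2 kN.
Design strength φR_n = 0.7 × 162.2 = 114 kN.

114 kN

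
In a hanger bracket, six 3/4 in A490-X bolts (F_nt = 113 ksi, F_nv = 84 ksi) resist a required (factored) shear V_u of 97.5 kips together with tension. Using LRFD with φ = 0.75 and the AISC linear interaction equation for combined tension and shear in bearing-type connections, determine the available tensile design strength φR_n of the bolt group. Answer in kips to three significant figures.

A_b = π·0.75²/4 = 0.4418 in²; f_rv = 97.5 / (6 × 0.4418) = 36.78 ksi.
F'_nt = 1.3 F_nt − (F_nt / φF_nv) f_rv = 1.3·113 − (113/(0.75·84))·36.78 = 80.93 ksi, capped at F_nt → F'_nt = 80.93 ksi.
R_n = F'_nt · A_b · n = 80.93 × 0.4418 × 6 = 214.5 kips.
Design strength φR_n = 0.75 × 214.5 = 161 kips.

161 kips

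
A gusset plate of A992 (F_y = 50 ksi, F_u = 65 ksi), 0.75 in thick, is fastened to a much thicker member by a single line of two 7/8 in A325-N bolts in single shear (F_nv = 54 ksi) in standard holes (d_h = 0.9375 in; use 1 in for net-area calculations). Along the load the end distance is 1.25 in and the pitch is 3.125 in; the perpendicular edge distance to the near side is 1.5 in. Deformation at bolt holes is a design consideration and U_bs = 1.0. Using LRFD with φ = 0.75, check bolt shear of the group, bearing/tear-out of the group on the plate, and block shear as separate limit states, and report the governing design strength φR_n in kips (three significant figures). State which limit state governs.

48.7 kips (bolt shear governs)

Bolt shear: A_b = π·0.875²/4 = 0.6013 in²; R_n = 54 × 0.6013 × 2 × 1 = 64.94 kips → 0.75 × 64.94 = 48.7 kips.
Bearing: edge l_c = 0.7812, r_n = 45.7 kips; interior l_c = 2.188, r_n = 102.4 kips; R_n = 45.7 + 1·102.4 = 148.1 kips → 111 kips.
Block shear: A_gv = 3.281, A_nv = 2.156, A_nt = 0.75 in²; R_n = min(0.6F_uA_nv, 0.6F_yA_gv) + U_bs·F_u·A_nt = 132.8 kips → 99.6 kips.
Bolt shear governs: 48.7 kips.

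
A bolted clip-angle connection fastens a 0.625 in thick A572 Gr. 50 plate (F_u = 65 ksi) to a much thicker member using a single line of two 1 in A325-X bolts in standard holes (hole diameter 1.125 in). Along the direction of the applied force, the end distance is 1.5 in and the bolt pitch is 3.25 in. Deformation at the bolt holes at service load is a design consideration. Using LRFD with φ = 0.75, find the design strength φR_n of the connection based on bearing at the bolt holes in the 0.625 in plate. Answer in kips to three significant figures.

107 kips

Per bolt r_n = 1.2 l_c t F_u ≤ 2.4 d t F_u; upper limit = 2.4 × 1 × 0.625 × 65 = 97.5 kips.
Edge bolt: l_c = 1.5 − 1.125/2 = 0.9375 in → 1.2 × 0.9375 × 0.625 × 65 = 45.7 → r_n = 45.7 kips.
Interior bolts: l_c = 3.25 − 1.125 = 2.125 in → 1.2 × 2.125 × 0.625 × 65 = 103.6 → r_n = 97.5 kips.
R_n = 1 × 45.7 + 1 × 97.5 = 143.2 kips.
Design strength φR_n = 0.75 × 143.2 = 107 kips.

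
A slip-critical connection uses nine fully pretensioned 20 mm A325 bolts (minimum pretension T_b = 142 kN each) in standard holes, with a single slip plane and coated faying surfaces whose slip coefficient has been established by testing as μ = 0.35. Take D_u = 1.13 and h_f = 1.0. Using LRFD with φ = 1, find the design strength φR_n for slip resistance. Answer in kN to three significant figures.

R_n = μ · D_u · h_f · T_b · n_s · n_b = 0.35 × 1.13 × 1.0 × 142 × 1 × 9 = 505.4 kN.
Design strength φR_n = 1 × 505.4 = 505 kN.

505 kN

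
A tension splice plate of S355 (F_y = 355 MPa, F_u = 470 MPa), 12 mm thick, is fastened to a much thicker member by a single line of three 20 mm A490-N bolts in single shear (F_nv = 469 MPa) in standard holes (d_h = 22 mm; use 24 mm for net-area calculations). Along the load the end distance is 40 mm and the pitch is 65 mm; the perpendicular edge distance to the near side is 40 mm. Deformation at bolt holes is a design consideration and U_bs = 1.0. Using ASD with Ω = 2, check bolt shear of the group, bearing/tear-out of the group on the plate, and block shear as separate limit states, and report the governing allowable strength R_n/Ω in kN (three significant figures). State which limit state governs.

221 kN (bolt shear governs)

Bolt shear: A_b = π·20²/4 = 314.2 mm²; R_n = 469 × 314.2 × 3 × 1 / 1000 = 442 kN → 442 / 2 = 221 kN.
Bearing: edge l_c = 29, r_n = 196.3 kN; interior l_c = 43, r_n = 270.7 kN; R_n = 196.3 + 2·270.7 = 737.7 kN → 369 kN.
Block shear: A_gv = 2040, A_nv = 1320, A_nt = 336 mm²; R_n = min(0.6F_uA_nv, 0.6F_yA_gv) + U_bs·F_u·A_nt = 530.2 kN → 265 kN.
Bolt shear governs: 221 kN.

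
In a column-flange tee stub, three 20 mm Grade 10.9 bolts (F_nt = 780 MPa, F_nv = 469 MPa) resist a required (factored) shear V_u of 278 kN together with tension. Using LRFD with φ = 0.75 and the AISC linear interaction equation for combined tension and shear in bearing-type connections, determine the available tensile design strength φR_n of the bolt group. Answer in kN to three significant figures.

254 kN

A_b = π·20²/4 = 314.2 mm²; f_rv = 278 × 1000 / (3 × 314.2) = 295 MPa.
F'_nt = 1.3 F_nt − (F_nt / φF_nv) f_rv = 1.3·780 − (780/(0.75·469))·295 = 359.9 MPa, capped at F_nt → F'_nt = 359.9 MPa.
R_n = F'_nt · A_b · n = 359.9 × 314.2 × 3 / 1000 = 339.2 kN.
Design strength φR_n = 0.75 × 339.2 = 254 kN.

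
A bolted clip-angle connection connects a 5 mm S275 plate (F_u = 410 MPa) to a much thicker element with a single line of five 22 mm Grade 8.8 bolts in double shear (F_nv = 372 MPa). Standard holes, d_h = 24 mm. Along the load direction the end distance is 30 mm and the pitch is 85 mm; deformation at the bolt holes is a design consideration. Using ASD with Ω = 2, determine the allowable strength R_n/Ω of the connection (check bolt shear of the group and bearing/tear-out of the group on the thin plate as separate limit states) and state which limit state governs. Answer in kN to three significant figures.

239 kN (bearing governs)

Bolt shear: A_b = π·22²/4 = 380.1 mm²; R_n = 372 × 380.1 × 5 × 2 / 1000 = 1414 kN → 1414 / 2 = 707 kN.
Bearing (1.2 l_c t F_u ≤ 2.4 d t F_u): upper limit = 2.4·22·5·410 / 1000 = 108.2 kN.
  Edge l_c = 30 − 24/2 = 18 → r_n = 44.28 kN; interior l_c = 85 − 24 = 61 → r_n = 108.2 kN.
  R_n,bearing = 1·44.28 + 4·108.2 = 477.2 kN → 477.2 / 2 = 239 kN.
Bearing governs: 239 kN.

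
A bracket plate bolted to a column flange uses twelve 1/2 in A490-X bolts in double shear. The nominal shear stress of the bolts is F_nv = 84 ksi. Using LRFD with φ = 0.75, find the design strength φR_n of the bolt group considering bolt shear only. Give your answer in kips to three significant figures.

297 kips

A_b = π × 0.5² / 4 = 0.1963 in².
R_n = F_nv · A_b · n · n_s = 84 × 0.1963 × 12 × 2 = 395.8 kips.
Design strength φR_n = 0.75 × 395.8 = 297 kips.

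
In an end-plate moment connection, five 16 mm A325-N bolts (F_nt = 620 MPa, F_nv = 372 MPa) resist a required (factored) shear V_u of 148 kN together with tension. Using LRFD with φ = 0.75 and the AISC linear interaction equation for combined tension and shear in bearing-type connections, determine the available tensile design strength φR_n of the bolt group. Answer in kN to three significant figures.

A_b = π·16²/4 = 201.1 mm²; f_rv = 148 × 1000 / (5 × 201.1) = 147.2 MPa.
F'_nt = 1.3 F_nt − (F_nt / φF_nv) f_rv = 1.3·620 − (620/(0.75·372))·147.2 = 478.8 MPa, capped at F_nt → F'_nt = 478.8 MPa.
R_n = F'_nt · A_b · n = 478.8 × 201.1 × 5 / 1000 = 481.4 kN.
Design strength φR_n = 0.75 × 481.4 = 361 kN.

361 kN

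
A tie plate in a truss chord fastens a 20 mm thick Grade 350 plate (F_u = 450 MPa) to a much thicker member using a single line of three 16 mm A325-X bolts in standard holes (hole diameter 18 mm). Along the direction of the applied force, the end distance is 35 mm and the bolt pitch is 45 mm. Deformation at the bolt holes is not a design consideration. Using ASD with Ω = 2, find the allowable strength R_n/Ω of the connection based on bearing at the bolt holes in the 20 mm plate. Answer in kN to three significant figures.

Per bolt r_n = 1.5 l_c t F_u ≤ 3.0 d t F_u; upper limit = 3.0 × 16 × 20 × 450 / 1000 = 432 kN.
Edge bolt: l_c = 35 − 18/2 = 26 mm → 1.5 × 26 × 20 × 450 / 1000 = 351 → r_n = 351 kN.
Interior bolts: l_c = 45 − 18 = 27 mm → 1.5 × 27 × 20 × 450 / 1000 = 364.5 → r_n = 364.5 kN.
R_n = 1 × 351 + 2 × 364.5 = 1080 kN.
Allowable strength R_n/Ω = 1080 / 2 = 540 kN.

540 kN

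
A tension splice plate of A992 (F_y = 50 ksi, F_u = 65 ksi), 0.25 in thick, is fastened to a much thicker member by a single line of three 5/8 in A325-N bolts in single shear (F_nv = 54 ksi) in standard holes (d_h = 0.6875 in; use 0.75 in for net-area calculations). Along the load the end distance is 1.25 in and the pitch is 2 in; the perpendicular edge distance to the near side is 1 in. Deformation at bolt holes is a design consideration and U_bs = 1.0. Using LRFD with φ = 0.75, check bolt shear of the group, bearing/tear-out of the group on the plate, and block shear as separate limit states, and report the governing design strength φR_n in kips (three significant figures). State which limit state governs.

Bolt shear: A_b = π·0.625²/4 = 0.3068 in²; R_n = 54 × 0.3068 × 3 × 1 = 49.7 kips → 0.75 × 49.7 = 37.3 kips.
Bearing: edge l_c = 0.9062, r_n = 17.67 kips; interior l_c = 1.312, r_n = 24.38 kips; R_n = 17.67 + 2·24.38 = 66.42 kips → 49.8 kips.
Block shear: A_gv = 1.312, A_nv = 0.8438, A_nt = 0.1562 in²; R_n = min(0.6F_uA_nv, 0.6F_yA_gv) + U_bs·F_u·A_nt = 43.06 kips → 32.3 kips.
Block shear governs: 32.3 kips.

32.3 kips (block shear governs)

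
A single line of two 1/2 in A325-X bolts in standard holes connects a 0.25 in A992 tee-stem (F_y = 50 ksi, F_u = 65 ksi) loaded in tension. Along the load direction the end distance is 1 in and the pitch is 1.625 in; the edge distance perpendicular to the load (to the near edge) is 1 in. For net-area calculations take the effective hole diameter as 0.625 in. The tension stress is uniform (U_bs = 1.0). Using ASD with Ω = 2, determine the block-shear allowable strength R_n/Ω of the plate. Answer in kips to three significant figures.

Shear plane L_v = 1 + 1·1.625 = 2.625 in; A_gv = 2.625 × 0.25 = 0.6562 in².
A_nv = (2.625 − 1.5·0.625) × 0.25 = 0.4219 in².
A_nt = (1 − 0.5·0.625) × 0.25 = 0.1719 in².
0.6 F_u A_nv = 16.45 kips; 0.6 F_y A_gv = 19.69 kips → shear rupture governs the shear term.
R_n = 16.45 + 1.0 × 65 × 0.1719 = 27.62 kips.
Allowable strength R_n/Ω = 27.62 / 2 = 13.8 kips.

13.8 kips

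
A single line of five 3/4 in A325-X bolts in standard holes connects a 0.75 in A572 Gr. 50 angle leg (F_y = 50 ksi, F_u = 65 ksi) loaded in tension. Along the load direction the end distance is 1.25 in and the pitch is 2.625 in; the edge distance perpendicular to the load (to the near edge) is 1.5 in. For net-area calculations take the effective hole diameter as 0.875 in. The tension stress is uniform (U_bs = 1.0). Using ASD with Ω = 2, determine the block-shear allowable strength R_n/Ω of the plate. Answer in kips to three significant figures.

140 kips

Shear plane L_v = 1.25 + 4·2.625 = 11.75 in; A_gv = 11.75 × 0.75 = 8.812 in².
A_nv = (11.75 − 4.5·0.875) × 0.75 = 5.859 in².
A_nt = (1.5 − 0.5·0.875) × 0.75 = 0.7969 in².
0.6 F_u A_nv = 228.5 kips; 0.6 F_y A_gv = 264.4 kips → shear rupture governs the shear term.
R_n = 228.5 + 1.0 × 65 × 0.7969 = 280.3 kips.
Allowable strength R_n/Ω = 280.3 / 2 = 140 kips.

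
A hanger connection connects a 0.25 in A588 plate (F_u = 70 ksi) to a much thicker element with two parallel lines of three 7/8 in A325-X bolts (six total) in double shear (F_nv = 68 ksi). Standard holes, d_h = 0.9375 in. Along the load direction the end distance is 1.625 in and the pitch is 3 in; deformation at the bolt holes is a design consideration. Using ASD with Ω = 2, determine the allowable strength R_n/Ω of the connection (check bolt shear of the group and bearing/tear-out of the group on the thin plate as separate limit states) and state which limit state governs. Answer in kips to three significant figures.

97.8 kips (bearing governs)

Bolt shear: A_b = π·0.875²/4 = 0.6013 in²; R_n = 68 × 0.6013 × 6 × 2 = 490.7 kips → 490.7 / 2 = 245 kips.
Bearing (1.2 l_c t F_u ≤ 2.4 d t F_u): upper limit = 2.4·0.875·0.25·70 = 36.75 kips.
  Edge l_c = 1.625 − 0.9375/2 = 1.156 → r_n = 24.28 kips; interior l_c = 3 − 0.9375 = 2.062 → r_n = 36.75 kips.
  R_n,bearing = 2·24.28 + 4·36.75 = 195.6 kips → 195.6 / 2 = 97.8 kips.
Bearing governs: 97.8 kips.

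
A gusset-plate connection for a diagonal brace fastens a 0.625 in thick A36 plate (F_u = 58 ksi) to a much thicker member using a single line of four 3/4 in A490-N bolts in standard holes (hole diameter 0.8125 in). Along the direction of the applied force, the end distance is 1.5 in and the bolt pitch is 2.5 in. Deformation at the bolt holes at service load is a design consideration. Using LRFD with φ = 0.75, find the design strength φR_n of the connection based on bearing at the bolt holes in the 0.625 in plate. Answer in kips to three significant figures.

Per bolt r_n = 1.2 l_c t F_u ≤ 2.4 d t F_u; upper limit = 2.4 × 0.75 × 0.625 × 58 = 65.25 kips.
Edge bolt: l_c = 1.5 − 0.8125/2 = 1.094 in → 1.2 × 1.094 × 0.625 × 58 = 47.58 → r_n = 47.58 kips.
Interior bolts: l_c = 2.5 − 0.8125 = 1.688 in → 1.2 × 1.688 × 0.625 × 58 = 73.41 → r_n = 65.25 kips.
R_n = 1 × 47.58 + 3 × 65.25 = 243.3 kips.
Design strength φR_n = 0.75 × 243.3 = 182 kips.

182 kips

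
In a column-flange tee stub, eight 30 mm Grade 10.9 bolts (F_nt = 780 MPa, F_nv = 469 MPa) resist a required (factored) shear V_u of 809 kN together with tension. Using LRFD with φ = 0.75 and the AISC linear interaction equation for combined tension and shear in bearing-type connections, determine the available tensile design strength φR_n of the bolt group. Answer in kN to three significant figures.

A_b = π·30²/4 = 706.9 mm²; f_rv = 809 × 1000 / (8 × 706.9) = 143.1 MPa.
F'_nt = 1.3 F_nt − (F_nt / φF_nv) f_rv = 1.3·780 − (780/(0.75·469))·143.1 = 696.8 MPa, capped at F_nt → F'_nt = 696.8 MPa.
R_n = F'_nt · A_b · n = 696.8 × 706.9 × 8 / 1000 = 3940 kN.
Design strength φR_n = 0.75 × 3940 = 2960 kN.

2960 kN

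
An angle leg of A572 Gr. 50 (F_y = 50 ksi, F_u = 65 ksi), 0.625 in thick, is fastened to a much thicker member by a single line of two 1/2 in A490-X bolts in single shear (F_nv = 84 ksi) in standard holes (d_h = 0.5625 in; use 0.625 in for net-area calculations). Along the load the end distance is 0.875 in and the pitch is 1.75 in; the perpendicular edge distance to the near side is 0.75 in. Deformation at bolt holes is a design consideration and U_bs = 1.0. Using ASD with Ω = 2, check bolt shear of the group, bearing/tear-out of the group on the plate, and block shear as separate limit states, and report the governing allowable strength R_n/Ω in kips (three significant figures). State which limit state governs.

16.5 kips (bolt shear governs)

Bolt shear: A_b = π·0.5²/4 = 0.1963 in²; R_n = 84 × 0.1963 × 2 × 1 = 32.99 kips → 32.99 / 2 = 16.5 kips.
Bearing: edge l_c = 0.5938, r_n = 28.95 kips; interior l_c = 1.188, r_n = 48.75 kips; R_n = 28.95 + 1·48.75 = 77.7 kips → 38.8 kips.
Block shear: A_gv = 1.641, A_nv = 1.055, A_nt = 0.2734 in²; R_n = min(0.6F_uA_nv, 0.6F_yA_gv) + U_bs·F_u·A_nt = 58.91 kips → 29.5 kips.
Bolt shear governs: 16.5 kips.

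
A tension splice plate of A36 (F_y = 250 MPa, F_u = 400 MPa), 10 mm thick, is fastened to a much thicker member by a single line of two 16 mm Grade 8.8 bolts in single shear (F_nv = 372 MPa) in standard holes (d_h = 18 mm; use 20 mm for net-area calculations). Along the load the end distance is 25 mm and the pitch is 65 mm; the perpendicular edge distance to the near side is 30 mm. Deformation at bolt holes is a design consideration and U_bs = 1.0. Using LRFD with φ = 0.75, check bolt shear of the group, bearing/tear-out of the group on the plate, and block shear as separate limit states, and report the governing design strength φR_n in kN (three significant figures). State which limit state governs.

Bolt shear: A_b = π·16²/4 = 201.1 mm²; R_n = 372 × 201.1 × 2 × 1 / 1000 = 149.6 kN → 0.75 × 149.6 = 112 kN.
Bearing: edge l_c = 16, r_n = 76.8 kN; interior l_c = 47, r_n = 153.6 kN; R_n = 76.8 + 1·153.6 = 230.4 kN → 173 kN.
Block shear: A_gv = 900, A_nv = 600, A_nt = 200 mm²; R_n = min(0.6F_uA_nv, 0.6F_yA_gv) + U_bs·F_u·A_nt = 215 kN → 161 kN.
Bolt shear governs: 112 kN.

112 kN (bolt shear governs)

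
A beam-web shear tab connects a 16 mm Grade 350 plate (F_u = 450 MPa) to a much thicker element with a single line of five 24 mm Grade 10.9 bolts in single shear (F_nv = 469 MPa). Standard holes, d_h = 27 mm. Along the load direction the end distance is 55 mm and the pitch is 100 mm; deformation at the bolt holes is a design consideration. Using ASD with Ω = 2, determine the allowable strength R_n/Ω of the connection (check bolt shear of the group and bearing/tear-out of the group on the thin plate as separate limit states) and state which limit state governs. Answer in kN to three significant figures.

Bolt shear: A_b = π·24²/4 = 452.4 mm²; R_n = 469 × 452.4 × 5 × 1 / 1000 = 1061 kN → 1061 / 2 = 530 kN.
Bearing (1.2 l_c t F_u ≤ 2.4 d t F_u): upper limit = 2.4·24·16·450 / 1000 = 414.7 kN.
  Edge l_c = 55 − 27/2 = 41.5 → r_n = 358.6 kN; interior l_c = 100 − 27 = 73 → r_n = 414.7 kN.
  R_n,bearing = 1·358.6 + 4·414.7 = 2017 kN → 2017 / 2 = 1010 kN.
Bolt shear governs: 530 kN.

530 kN (bolt shear governs)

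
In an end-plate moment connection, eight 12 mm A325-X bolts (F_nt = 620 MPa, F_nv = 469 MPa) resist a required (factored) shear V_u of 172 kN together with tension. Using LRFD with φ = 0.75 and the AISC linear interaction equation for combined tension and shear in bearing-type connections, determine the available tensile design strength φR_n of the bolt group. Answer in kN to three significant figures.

A_b = π·12²/4 = 113.1 mm²; f_rv = 172 × 1000 / (8 × 113.1) = 190.1 MPa.
F'_nt = 1.3 F_nt − (F_nt / φF_nv) f_rv = 1.3·620 − (620/(0.75·469))·190.1 = 470.9 MPa, capped at F_nt → F'_nt = 470.9 MPa.
R_n = F'_nt · A_b · n = 470.9 × 113.1 × 8 / 1000 = 426.1 kN.
Design strength φR_n = 0.75 × 426.1 = 320 kN.

320 kN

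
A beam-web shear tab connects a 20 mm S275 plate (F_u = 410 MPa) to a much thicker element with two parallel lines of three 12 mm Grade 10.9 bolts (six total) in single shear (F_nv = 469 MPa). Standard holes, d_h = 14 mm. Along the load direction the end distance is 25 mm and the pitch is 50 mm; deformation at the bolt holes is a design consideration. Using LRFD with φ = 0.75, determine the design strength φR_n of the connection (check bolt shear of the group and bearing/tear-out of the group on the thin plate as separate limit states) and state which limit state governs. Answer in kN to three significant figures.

Bolt shear: A_b = π·12²/4 = 113.1 mm²; R_n = 469 × 113.1 × 6 × 1 / 1000 = 318.3 kN → 0.75 × 318.3 = 239 kN.
Bearing (1.2 l_c t F_u ≤ 2.4 d t F_u): upper limit = 2.4·12·20·410 / 1000 = 236.2 kN.
  Edge l_c = 25 − 14/2 = 18 → r_n = 177.1 kN; interior l_c = 50 − 14 = 36 → r_n = 236.2 kN.
  R_n,bearing = 2·177.1 + 4·236.2 = 1299 kN → 0.75 × 1299 = 974 kN.
Bolt shear governs: 239 kN.

239 kN (bolt shear governs)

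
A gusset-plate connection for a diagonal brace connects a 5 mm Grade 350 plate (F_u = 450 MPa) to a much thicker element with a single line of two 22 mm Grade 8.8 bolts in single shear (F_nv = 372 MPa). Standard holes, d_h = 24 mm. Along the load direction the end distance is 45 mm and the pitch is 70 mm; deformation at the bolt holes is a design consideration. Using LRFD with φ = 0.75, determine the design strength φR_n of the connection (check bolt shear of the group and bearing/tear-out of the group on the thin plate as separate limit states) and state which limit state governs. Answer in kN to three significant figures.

Bolt shear: A_b = π·22²/4 = 380.1 mm²; R_n = 372 × 380.1 × 2 × 1 / 1000 = 282.8 kN → 0.75 × 282.8 = 212 kN.
Bearing (1.2 l_c t F_u ≤ 2.4 d t F_u): upper limit = 2.4·22·5·450 / 1000 = 118.8 kN.
  Edge l_c = 45 − 24/2 = 33 → r_n = 89.1 kN; interior l_c = 70 − 24 = 46 → r_n = 118.8 kN.
  R_n,bearing = 1·89.1 + 1·118.8 = 207.9 kN → 0.75 × 207.9 = 156 kN.
Bearing governs: 156 kN.

156 kN (bearing governs)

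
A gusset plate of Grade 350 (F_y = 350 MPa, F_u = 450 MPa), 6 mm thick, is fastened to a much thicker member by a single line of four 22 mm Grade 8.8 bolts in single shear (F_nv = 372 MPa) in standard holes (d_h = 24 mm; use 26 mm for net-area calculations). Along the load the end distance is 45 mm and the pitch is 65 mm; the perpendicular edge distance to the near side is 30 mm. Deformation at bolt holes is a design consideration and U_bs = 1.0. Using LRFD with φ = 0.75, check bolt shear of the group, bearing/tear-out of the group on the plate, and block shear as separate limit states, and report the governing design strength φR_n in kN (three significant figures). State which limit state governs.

215 kN (block shear governs)

Bolt shear: A_b = π·22²/4 = 380.1 mm²; R_n = 372 × 380.1 × 4 × 1 / 1000 = 565.6 kN → 0.75 × 565.6 = 424 kN.
Bearing: edge l_c = 33, r_n = 106.9 kN; interior l_c = 41, r_n = 132.8 kN; R_n = 106.9 + 3·132.8 = 505.4 kN → 379 kN.
Block shear: A_gv = 1440, A_nv = 894, A_nt = 102 mm²; R_n = min(0.6F_uA_nv, 0.6F_yA_gv) + U_bs·F_u·A_nt = 287.3 kN → 215 kN.
Block shear governs: 215 kN.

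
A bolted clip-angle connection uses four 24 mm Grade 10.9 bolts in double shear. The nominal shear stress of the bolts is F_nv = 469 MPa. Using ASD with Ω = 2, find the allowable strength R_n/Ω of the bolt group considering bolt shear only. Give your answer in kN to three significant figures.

849 kN

A_b = π × 24² / 4 = 452.4 mm².
R_n = F_nv · A_b · n · n_s = 469 × 452.4 × 4 × 2 / 1000 = 1697 kN.
Allowable strength R_n/Ω = 1697 / 2 = 849 kN.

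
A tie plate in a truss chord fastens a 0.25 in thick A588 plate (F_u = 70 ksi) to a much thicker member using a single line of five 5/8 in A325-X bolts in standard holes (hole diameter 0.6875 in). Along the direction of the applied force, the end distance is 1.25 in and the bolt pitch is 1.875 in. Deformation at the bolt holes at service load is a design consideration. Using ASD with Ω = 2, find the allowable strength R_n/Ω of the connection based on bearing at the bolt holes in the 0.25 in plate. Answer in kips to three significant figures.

59.4 kips

Per bolt r_n = 1.2 l_c t F_u ≤ 2.4 d t F_u; upper limit = 2.4 × 0.625 × 0.25 × 70 = 26.25 kips.
Edge bolt: l_c = 1.25 − 0.6875/2 = 0.9062 in → 1.2 × 0.9062 × 0.25 × 70 = 19.03 → r_n = 19.03 kips.
Interior bolts: l_c = 1.875 − 0.6875 = 1.188 in → 1.2 × 1.188 × 0.25 × 70 = 24.94 → r_n = 24.94 kips.
R_n = 1 × 19.03 + 4 × 24.94 = 118.8 kips.
Allowable strength R_n/Ω = 118.8 / 2 = 59.4 kips.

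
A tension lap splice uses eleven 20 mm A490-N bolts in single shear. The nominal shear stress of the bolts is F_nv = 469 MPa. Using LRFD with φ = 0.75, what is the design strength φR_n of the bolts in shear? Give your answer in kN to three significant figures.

A_b = π × 20² / 4 = 314.2 mm².
R_n = F_nv · A_b · n · n_s = 469 × 314.2 × 11 × 1 / 1000 = 1621 kN.
Design strength φR_n = 0.75 × 1621 = 1220 kN.

1220 kN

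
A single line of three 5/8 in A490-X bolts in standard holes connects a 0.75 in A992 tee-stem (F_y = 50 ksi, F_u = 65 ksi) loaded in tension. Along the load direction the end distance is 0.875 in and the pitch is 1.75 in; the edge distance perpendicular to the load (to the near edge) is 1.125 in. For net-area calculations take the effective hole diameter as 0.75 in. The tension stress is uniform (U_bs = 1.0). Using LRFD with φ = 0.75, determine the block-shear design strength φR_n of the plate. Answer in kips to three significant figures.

Shear plane L_v = 0.875 + 2·1.75 = 4.375 in; A_gv = 4.375 × 0.75 = 3.281 in².
A_nv = (4.375 − 2.5·0.75) × 0.75 = 1.875 in².
A_nt = (1.125 − 0.5·0.75) × 0.75 = 0.5625 in².
0.6 F_u A_nv = 73.12 kips; 0.6 F_y A_gv = 98.44 kips → shear rupture governs the shear term.
R_n = 73.12 + 1.0 × 65 × 0.5625 = 109.7 kips.
Design strength φR_n = 0.75 × 109.7 = 82.3 kips.

82.3 kips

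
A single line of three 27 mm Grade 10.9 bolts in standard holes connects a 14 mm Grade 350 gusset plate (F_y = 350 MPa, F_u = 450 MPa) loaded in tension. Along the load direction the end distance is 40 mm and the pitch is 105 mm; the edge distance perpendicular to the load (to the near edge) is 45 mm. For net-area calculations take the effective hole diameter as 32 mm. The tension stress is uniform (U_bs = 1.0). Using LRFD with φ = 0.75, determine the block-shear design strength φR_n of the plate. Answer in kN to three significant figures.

Shear plane L_v = 40 + 2·105 = 250 mm; A_gv = 250 × 14 = 3500 mm².
A_nv = (250 − 2.5·32) × 14 = 2380 mm².
A_nt = (45 − 0.5·32) × 14 = 406 mm².
0.6 F_u A_nv = 642.6 kN; 0.6 F_y A_gv = 735 kN → shear rupture governs the shear term.
R_n = 642.6 + 1.0 × 450 × 406 / 1000 = 825.3 kN.
Design strength φR_n = 0.75 × 825.3 = 619 kN.

619 kN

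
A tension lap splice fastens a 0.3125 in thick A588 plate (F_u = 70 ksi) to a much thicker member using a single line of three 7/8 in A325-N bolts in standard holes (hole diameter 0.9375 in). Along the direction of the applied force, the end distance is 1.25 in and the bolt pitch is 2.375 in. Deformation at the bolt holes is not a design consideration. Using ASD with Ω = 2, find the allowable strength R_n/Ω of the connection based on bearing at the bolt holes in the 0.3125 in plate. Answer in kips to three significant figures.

Per bolt r_n = 1.5 l_c t F_u ≤ 3.0 d t F_u; upper limit = 3.0 × 0.875 × 0.3125 × 70 = 57.42 kips.
Edge bolt: l_c = 1.25 − 0.9375/2 = 0.7812 in → 1.5 × 0.7812 × 0.3125 × 70 = 25.63 → r_n = 25.63 kips.
Interior bolts: l_c = 2.375 − 0.9375 = 1.438 in → 1.5 × 1.438 × 0.3125 × 70 = 47.17 → r_n = 47.17 kips.
R_n = 1 × 25.63 + 2 × 47.17 = 120 kips.
Allowable strength R_n/Ω = 120 / 2 = 60 kips.

60 kips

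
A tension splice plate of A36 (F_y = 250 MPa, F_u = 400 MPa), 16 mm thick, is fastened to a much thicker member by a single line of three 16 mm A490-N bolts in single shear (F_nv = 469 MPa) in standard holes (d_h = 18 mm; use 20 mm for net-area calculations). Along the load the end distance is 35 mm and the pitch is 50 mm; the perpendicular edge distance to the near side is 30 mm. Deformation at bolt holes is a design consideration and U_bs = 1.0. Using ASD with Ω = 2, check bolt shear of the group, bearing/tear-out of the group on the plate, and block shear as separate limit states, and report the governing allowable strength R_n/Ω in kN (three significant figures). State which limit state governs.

141 kN (bolt shear governs)

Bolt shear: A_b = π·16²/4 = 201.1 mm²; R_n = 469 × 201.1 × 3 × 1 / 1000 = 282.9 kN → 282.9 / 2 = 141 kN.
Bearing: edge l_c = 26, r_n = 199.7 kN; interior l_c = 32, r_n = 245.8 kN; R_n = 199.7 + 2·245.8 = 691.2 kN → 346 kN.
Block shear: A_gv = 2160, A_nv = 1360, A_nt = 320 mm²; R_n = min(0.6F_uA_nv, 0.6F_yA_gv) + U_bs·F_u·A_nt = 452 kN → 226 kN.
Bolt shear governs: 141 kN.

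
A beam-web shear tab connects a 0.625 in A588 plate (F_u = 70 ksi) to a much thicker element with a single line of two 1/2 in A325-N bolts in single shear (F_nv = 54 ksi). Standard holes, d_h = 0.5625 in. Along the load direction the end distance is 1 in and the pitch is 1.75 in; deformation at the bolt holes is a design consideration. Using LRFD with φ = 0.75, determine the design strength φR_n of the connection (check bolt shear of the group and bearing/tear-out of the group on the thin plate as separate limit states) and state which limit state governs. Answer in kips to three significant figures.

Bolt shear: A_b = π·0.5²/4 = 0.1963 in²; R_n = 54 × 0.1963 × 2 × 1 = 21.21 kips → 0.75 × 21.21 = 15.9 kips.
Bearing (1.2 l_c t F_u ≤ 2.4 d t F_u): upper limit = 2.4·0.5·0.625·70 = 52.5 kips.
  Edge l_c = 1 − 0.5625/2 = 0.7188 → r_n = 37.73 kips; interior l_c = 1.75 − 0.5625 = 1.188 → r_n = 52.5 kips.
  R_n,bearing = 1·37.73 + 1·52.5 = 90.23 kips → 0.75 × 90.23 = 67.7 kips.
Bolt shear governs: 15.9 kips.

15.9 kips (bolt shear governs)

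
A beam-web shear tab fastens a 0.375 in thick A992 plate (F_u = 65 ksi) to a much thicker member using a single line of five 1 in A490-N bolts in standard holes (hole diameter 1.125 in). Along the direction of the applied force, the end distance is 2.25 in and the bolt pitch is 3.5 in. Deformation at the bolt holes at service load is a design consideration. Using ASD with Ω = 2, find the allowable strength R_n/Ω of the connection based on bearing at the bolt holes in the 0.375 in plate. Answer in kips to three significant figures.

Per bolt r_n = 1.2 l_c t F_u ≤ 2.4 d t F_u; upper limit = 2.4 × 1 × 0.375 × 65 = 58.5 kips.
Edge bolt: l_c = 2.25 − 1.125/2 = 1.688 in → 1.2 × 1.688 × 0.375 × 65 = 49.36 → r_n = 49.36 kips.
Interior bolts: l_c = 3.5 − 1.125 = 2.375 in → 1.2 × 2.375 × 0.375 × 65 = 69.47 → r_n = 58.5 kips.
R_n = 1 × 49.36 + 4 × 58.5 = 283.4 kips.
Allowable strength R_n/Ω = 283.4 / 2 = 142 kips.

142 kips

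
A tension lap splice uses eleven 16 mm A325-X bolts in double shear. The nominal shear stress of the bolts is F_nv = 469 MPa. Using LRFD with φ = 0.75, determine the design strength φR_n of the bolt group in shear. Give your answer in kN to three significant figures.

1560 kN

A_b = π × 16² / 4 = 201.1 mm².
R_n = F_nv · A_b · n · n_s = 469 × 201.1 × 11 × 2 / 1000 = 2075 kN.
Design strength φR_n = 0.75 × 2075 = 1560 kN.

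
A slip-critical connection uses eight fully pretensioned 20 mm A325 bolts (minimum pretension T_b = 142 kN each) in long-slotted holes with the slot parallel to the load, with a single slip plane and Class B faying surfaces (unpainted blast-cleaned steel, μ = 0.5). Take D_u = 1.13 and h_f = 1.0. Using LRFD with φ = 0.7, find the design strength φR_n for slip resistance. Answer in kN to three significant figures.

R_n = μ · D_u · h_f · T_b · n_s · n_b = 0.5 × 1.13 × 1.0 × 142 × 1 × 8 = 641.8 kN.
Design strength φR_n = 0.7 × 641.8 = 449 kN.

449 kN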